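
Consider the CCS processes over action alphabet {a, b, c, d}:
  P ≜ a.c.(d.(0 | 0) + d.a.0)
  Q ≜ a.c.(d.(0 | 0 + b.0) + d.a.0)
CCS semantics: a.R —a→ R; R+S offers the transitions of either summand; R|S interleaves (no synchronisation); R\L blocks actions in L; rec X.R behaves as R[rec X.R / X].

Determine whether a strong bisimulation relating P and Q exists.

not bisimilar

P's transition system — 6 states:
  u0 = a.c.(d.(0 | 0) + d.a.0) has moves -a-> u1
  u1 = c.(d.(0 | 0) + d.a.0) has moves -c-> u2
  u2 = d.(0 | 0) + d.a.0 has moves -d-> u3, -d-> u4
  u3 = 0 | 0 has moves deadlocked
  u4 = a.0 has moves -a-> u5
  u5 = 0 has moves deadlocked
Q's transition system — 6 states:
  v0 = a.c.(d.(0 | 0 + b.0) + d.a.0) has moves -a-> v1
  v1 = c.(d.(0 | 0 + b.0) + d.a.0) has moves -c-> v2
  v2 = d.(0 | 0 + b.0) + d.a.0 has moves -d-> v3, -d-> v4
  v3 = 0 | 0 + b.0 has moves -b-> v5
  v4 = a.0 has moves -a-> v5
  v5 = 0 has moves deadlocked
Partition-refinement fixed point:
  B0 = {u0}
  B1 = {u1}
  B2 = {u2}
  B3 = {u4, v4}
  B4 = {u3, u5, v5}
  B5 = {v0}
  B6 = {v1}
  B7 = {v2}
  B8 = {v3}
u0 ∈ B0, v0 ∈ B5 → different blocks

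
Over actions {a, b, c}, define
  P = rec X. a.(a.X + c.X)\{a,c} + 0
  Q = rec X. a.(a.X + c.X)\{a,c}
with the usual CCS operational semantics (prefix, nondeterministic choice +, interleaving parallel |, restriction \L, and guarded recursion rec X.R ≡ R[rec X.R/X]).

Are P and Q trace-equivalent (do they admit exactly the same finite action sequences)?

traces(P) = traces(Q)

LTS(P): 2 reachable states
  s0 = rec X. a.(a.X + c.X)\{a,c} + 0 | =a=> s1
  s1 = (a.(rec X. a.(a.X + c.X)\{a,c} + 0) + c.(rec X. a.(a.X + c.X)\{a,c} + 0))\{a,c} | deadlocked
LTS(Q): 2 reachable states
  t0 = rec X. a.(a.X + c.X)\{a,c} | =a=> t1
  t1 = (a.(rec X. a.(a.X + c.X)\{a,c}) + c.(rec X. a.(a.X + c.X)\{a,c}))\{a,c} | deadlocked
Bisimilarity quotient blocks:
  B0 = {s0, t0}
  B1 = {s1, t1}
s0 ∈ B0, t0 ∈ B0 → same block
Bisimilar ⇒ trace-equivalent.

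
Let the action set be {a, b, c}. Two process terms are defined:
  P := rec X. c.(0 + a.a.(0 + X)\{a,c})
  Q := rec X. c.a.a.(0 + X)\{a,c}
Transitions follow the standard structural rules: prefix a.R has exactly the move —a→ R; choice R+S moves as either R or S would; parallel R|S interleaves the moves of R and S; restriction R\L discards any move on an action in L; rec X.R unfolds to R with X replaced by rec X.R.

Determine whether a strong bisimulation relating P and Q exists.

Reachable graph of P (4 states):
  p0 = rec X. c.(0 + a.a.(0 + X)\{a,c}) → =c=> p1
  p1 = 0 + a.a.(0 + (rec X. c.(0 + a.a.(0 + X)\{a,c})))\{a,c} → =a=> p2
  p2 = a.(0 + (rec X. c.(0 + a.a.(0 + X)\{a,c})))\{a,c} → =a=> p3
  p3 = (0 + (rec X. c.(0 + a.a.(0 + X)\{a,c})))\{a,c} → ∅
Reachable graph of Q (4 states):
  q0 = rec X. c.a.a.(0 + X)\{a,c} → =c=> q1
  q1 = a.a.(0 + (rec X. c.a.a.(0 + X)\{a,c}))\{a,c} → =a=> q2
  q2 = a.(0 + (rec X. c.a.a.(0 + X)\{a,c}))\{a,c} → =a=> q3
  q3 = (0 + (rec X. c.a.a.(0 + X)\{a,c}))\{a,c} → ∅
Coarsest stable partition (strong bisimilarity classes):
  B0 = {p0, q0}
  B1 = {p1, q1}
  B2 = {p2, q2}
  B3 = {p3, q3}
p0 ∈ B0, q0 ∈ B0 → same block

YES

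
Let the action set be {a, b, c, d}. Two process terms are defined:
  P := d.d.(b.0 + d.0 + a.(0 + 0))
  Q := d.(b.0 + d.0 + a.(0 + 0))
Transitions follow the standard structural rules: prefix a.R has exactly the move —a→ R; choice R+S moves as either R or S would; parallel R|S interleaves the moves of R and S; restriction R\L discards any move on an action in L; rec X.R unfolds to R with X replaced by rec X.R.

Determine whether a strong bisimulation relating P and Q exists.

P's transition system — 5 states:
  u0 = d.d.(b.0 + d.0 + a.(0 + 0)) :: --d--▸ u1
  u1 = d.(b.0 + d.0 + a.(0 + 0)) :: --d--▸ u2
  u2 = b.0 + d.0 + a.(0 + 0) :: --a--▸ u3, --b--▸ u4, --d--▸ u4
  u3 = 0 + 0 :: (no moves)
  u4 = 0 :: (no moves)
Q's transition system — 4 states:
  v0 = d.(b.0 + d.0 + a.(0 + 0)) :: --d--▸ v1
  v1 = b.0 + d.0 + a.(0 + 0) :: --a--▸ v2, --b--▸ v3, --d--▸ v3
  v2 = 0 + 0 :: (no moves)
  v3 = 0 :: (no moves)
Partition-refinement fixed point:
  B0 = {u0}
  B1 = {u1, v0}
  B2 = {u2, v1}
  B3 = {u3, u4, v2, v3}
u0 ∈ B0, v0 ∈ B1 → different blocks

P ≁ Q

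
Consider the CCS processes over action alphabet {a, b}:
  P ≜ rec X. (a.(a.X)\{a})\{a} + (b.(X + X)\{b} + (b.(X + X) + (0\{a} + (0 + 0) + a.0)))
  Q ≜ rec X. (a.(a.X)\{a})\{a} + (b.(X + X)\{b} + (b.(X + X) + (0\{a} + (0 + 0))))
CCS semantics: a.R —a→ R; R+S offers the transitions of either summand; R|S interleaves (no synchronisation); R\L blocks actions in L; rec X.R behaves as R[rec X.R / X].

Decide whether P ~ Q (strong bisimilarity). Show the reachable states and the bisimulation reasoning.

not bisimilar

P's transition system — 5 states:
  s0 = rec X. (a.(a.X)\{a})\{a} + (b.(X + X)\{b} + (b.(X + X) + (0\{a} + (0 + 0) + a.0))) → —a→ s1, —b→ s2, —b→ s3
  s1 = 0 → ·
  s2 = ((rec X. (a.(a.X)\{a})\{a} + (b.(X + X)\{b} + (b.(X + X) + (0\{a} + (0 + 0) + a.0)))) + (rec X. (a.(a.X)\{a})\{a} + (b.(X + X)\{b} + (b.(X + X) + (0\{a} + (0 + 0) + a.0)))))\{b} → —a→ s4
  s3 = (rec X. (a.(a.X)\{a})\{a} + (b.(X + X)\{b} + (b.(X + X) + (0\{a} + (0 + 0) + a.0)))) + (rec X. (a.(a.X)\{a})\{a} + (b.(X + X)\{b} + (b.(X + X) + (0\{a} + (0 + 0) + a.0)))) → —a→ s1, —b→ s2, —b→ s3
  s4 = 0\{b} → ·
Q's transition system — 3 states:
  t0 = rec X. (a.(a.X)\{a})\{a} + (b.(X + X)\{b} + (b.(X + X) + (0\{a} + (0 + 0)))) → —b→ t1, —b→ t2
  t1 = ((rec X. (a.(a.X)\{a})\{a} + (b.(X + X)\{b} + (b.(X + X) + (0\{a} + (0 + 0))))) + (rec X. (a.(a.X)\{a})\{a} + (b.(X + X)\{b} + (b.(X + X) + (0\{a} + (0 + 0))))))\{b} → ·
  t2 = (rec X. (a.(a.X)\{a})\{a} + (b.(X + X)\{b} + (b.(X + X) + (0\{a} + (0 + 0))))) + (rec X. (a.(a.X)\{a})\{a} + (b.(X + X)\{b} + (b.(X + X) + (0\{a} + (0 + 0))))) → —b→ t1, —b→ t2
Partition-refinement fixed point:
  B0 = {s0, s3}
  B1 = {s1, s4, t1}
  B2 = {s2}
  B3 = {t0, t2}
s0 ∈ B0, t0 ∈ B3 → different blocks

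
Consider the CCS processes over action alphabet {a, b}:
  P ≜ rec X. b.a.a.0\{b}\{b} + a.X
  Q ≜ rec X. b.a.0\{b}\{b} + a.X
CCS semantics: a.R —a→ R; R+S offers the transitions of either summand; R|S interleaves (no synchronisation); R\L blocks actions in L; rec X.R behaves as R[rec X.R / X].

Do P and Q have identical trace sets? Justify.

Reachable graph of P (4 states):
  m0 = rec X. b.a.a.0\{b}\{b} + a.X has moves ··a··> m0, ··b··> m1
  m1 = a.a.0\{b}\{b} has moves ··a··> m2
  m2 = a.0\{b}\{b} has moves ··a··> m3
  m3 = 0\{b}\{b} has moves ·
Reachable graph of Q (3 states):
  n0 = rec X. b.a.0\{b}\{b} + a.X has moves ··a··> n0, ··b··> n1
  n1 = a.0\{b}\{b} has moves ··a··> n2
  n2 = 0\{b}\{b} has moves ·
Trace ⟨baa⟩ through P, begin at {m0}:
  after b @ step 1: {m1}
  after a @ step 2: {m2}
  after a @ step 3: {m3}
  — P admits the full trace.
Trace ⟨baa⟩ through Q, begin at {n0}:
  after b @ step 1: {n1}
  after a @ step 2: {n2}
  after a @ step 3: ∅  — Q cannot continue

NO — witness ⟨baa⟩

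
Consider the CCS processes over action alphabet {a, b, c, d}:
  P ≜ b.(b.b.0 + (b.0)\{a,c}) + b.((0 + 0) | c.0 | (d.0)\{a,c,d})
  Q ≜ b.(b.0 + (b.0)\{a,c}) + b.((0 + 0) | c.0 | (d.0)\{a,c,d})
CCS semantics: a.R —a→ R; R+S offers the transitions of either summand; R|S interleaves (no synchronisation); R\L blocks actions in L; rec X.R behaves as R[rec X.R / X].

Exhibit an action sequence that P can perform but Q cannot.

bbb

Reachable graph of P (7 states):
  p0 = b.(b.b.0 + (b.0)\{a,c}) + b.((0 + 0) | c.0 | (d.0)\{a,c,d}) → ··b··> p1, ··b··> p2
  p1 = (0 + 0) | c.0 | (d.0)\{a,c,d} → ··c··> p3
  p2 = b.b.0 + (b.0)\{a,c} → ··b··> p4, ··b··> p5
  p3 = (0 + 0) | 0 | (d.0)\{a,c,d} → ·
  p4 = 0\{a,c} → ·
  p5 = b.0 → ··b··> p6
  p6 = 0 → ·
Reachable graph of Q (6 states):
  q0 = b.(b.0 + (b.0)\{a,c}) + b.((0 + 0) | c.0 | (d.0)\{a,c,d}) → ··b··> q1, ··b··> q2
  q1 = (0 + 0) | c.0 | (d.0)\{a,c,d} → ··c··> q3
  q2 = b.0 + (b.0)\{a,c} → ··b··> q4, ··b··> q5
  q3 = (0 + 0) | 0 | (d.0)\{a,c,d} → ·
  q4 = 0 → ·
  q5 = 0\{a,c} → ·
Trace ⟨bbb⟩ through P, begin at {p0}:
  [1] b ⇒ {p1, p2}
  [2] b ⇒ {p4, p5}
  [3] b ⇒ {p6}
  — P admits the full trace.
Trace ⟨bbb⟩ through Q, begin at {q0}:
  [1] b ⇒ {q1, q2}
  [2] b ⇒ {q4, q5}
  [3] b ⇒ ∅ (Q stuck)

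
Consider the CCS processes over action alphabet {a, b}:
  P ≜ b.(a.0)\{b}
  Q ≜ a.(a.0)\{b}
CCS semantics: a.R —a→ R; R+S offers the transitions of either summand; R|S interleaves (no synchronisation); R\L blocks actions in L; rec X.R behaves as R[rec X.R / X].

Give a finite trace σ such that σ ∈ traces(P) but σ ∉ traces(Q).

LTS(P): 3 reachable states
  p0 = b.(a.0)\{b} | =b=> p1
  p1 = (a.0)\{b} | =a=> p2
  p2 = 0\{b} | ·
LTS(Q): 3 reachable states
  q0 = a.(a.0)\{b} | =a=> q1
  q1 = (a.0)\{b} | =a=> q2
  q2 = 0\{b} | ·
Run σ = ⟨b⟩ on P: start {p0}
  after b @ step 1: {p1}
  ✓ P
Run σ = ⟨b⟩ on Q: start {q0}
  after b @ step 1: no successor for Q

b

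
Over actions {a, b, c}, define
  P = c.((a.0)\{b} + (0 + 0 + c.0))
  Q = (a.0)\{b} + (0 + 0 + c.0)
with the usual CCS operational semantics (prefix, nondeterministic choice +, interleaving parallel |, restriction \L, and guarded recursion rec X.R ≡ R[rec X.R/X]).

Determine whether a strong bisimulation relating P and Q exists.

NO

P's transition system — 4 states:
  s0 = c.((a.0)\{b} + (0 + 0 + c.0)) :: -c-> s1
  s1 = (a.0)\{b} + (0 + 0 + c.0) :: -a-> s2, -c-> s3
  s2 = 0\{b} :: ∅
  s3 = 0 :: ∅
Q's transition system — 3 states:
  t0 = (a.0)\{b} + (0 + 0 + c.0) :: -a-> t1, -c-> t2
  t1 = 0\{b} :: ∅
  t2 = 0 :: ∅
Coarsest stable partition (strong bisimilarity classes):
  B0 = {s0}
  B1 = {s1, t0}
  B2 = {s2, s3, t1, t2}
s0 ∈ B0, t0 ∈ B1 → different blocks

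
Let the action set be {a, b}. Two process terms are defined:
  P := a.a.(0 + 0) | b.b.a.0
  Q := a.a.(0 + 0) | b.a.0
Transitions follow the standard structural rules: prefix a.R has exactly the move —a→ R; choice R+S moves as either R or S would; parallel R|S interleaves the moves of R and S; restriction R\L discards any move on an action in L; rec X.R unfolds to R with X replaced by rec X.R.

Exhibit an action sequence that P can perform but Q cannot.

bb

Reachable graph of P (12 states):
  p0 = a.a.(0 + 0) | b.b.a.0 → ··a··> p1, ··b··> p2
  p1 = a.(0 + 0) | b.b.a.0 → ··a··> p3, ··b··> p4
  p2 = a.a.(0 + 0) | b.a.0 → ··a··> p4, ··b··> p5
  p3 = (0 + 0) | b.b.a.0 → ··b··> p6
  p4 = a.(0 + 0) | b.a.0 → ··a··> p6, ··b··> p7
  p5 = a.a.(0 + 0) | a.0 → ··a··> p7, ··a··> p8
  p6 = (0 + 0) | b.a.0 → ··b··> p9
  p7 = a.(0 + 0) | a.0 → ··a··> p10, ··a··> p9
  p8 = a.a.(0 + 0) | 0 → ··a··> p10
  p9 = (0 + 0) | a.0 → ··a··> p11
  p10 = a.(0 + 0) | 0 → ··a··> p11
  p11 = (0 + 0) | 0 → ∅
Reachable graph of Q (9 states):
  q0 = a.a.(0 + 0) | b.a.0 → ··a··> q1, ··b··> q2
  q1 = a.(0 + 0) | b.a.0 → ··a··> q3, ··b··> q4
  q2 = a.a.(0 + 0) | a.0 → ··a··> q4, ··a··> q5
  q3 = (0 + 0) | b.a.0 → ··b··> q6
  q4 = a.(0 + 0) | a.0 → ··a··> q6, ··a··> q7
  q5 = a.a.(0 + 0) | 0 → ··a··> q7
  q6 = (0 + 0) | a.0 → ··a··> q8
  q7 = a.(0 + 0) | 0 → ··a··> q8
  q8 = (0 + 0) | 0 → ∅
Trace ⟨bb⟩ through P, begin at {p0}:
  step 1 (b): {p2}
  step 2 (b): {p5}
  ✓ P
Trace ⟨bb⟩ through Q, begin at {q0}:
  step 1 (b): {q2}
  step 2 (b): ∅ (Q stuck)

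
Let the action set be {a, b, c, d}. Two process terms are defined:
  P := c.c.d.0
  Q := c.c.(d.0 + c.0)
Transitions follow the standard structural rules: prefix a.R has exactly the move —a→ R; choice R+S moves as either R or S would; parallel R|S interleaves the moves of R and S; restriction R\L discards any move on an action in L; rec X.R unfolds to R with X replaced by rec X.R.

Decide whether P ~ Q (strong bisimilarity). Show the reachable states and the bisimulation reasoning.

NO

Reachable graph of P (4 states):
  u0 = c.c.d.0 → ··c··> u1
  u1 = c.d.0 → ··c··> u2
  u2 = d.0 → ··d··> u3
  u3 = 0 → ∅
Reachable graph of Q (4 states):
  v0 = c.c.(d.0 + c.0) → ··c··> v1
  v1 = c.(d.0 + c.0) → ··c··> v2
  v2 = d.0 + c.0 → ··c··> v3, ··d··> v3
  v3 = 0 → ∅
Bisimilarity quotient blocks:
  B0 = {u0}
  B1 = {u1}
  B2 = {u2}
  B3 = {u3, v3}
  B4 = {v0}
  B5 = {v1}
  B6 = {v2}
u0 ∈ B0, v0 ∈ B4 → different blocks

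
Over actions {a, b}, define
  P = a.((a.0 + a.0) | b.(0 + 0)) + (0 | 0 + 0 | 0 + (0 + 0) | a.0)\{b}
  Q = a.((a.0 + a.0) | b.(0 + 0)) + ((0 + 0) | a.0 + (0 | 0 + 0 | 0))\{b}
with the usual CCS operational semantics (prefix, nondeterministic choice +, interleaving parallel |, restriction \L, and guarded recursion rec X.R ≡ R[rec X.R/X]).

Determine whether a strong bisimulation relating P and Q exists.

YES

P's transition system — 6 states:
  u0 = a.((a.0 + a.0) | b.(0 + 0)) + (0 | 0 + 0 | 0 + (0 + 0) | a.0)\{b} has moves =a=> u1, =a=> u2
  u1 = ((0 + 0) | 0)\{b} has moves ∅
  u2 = (a.0 + a.0) | b.(0 + 0) has moves =a=> u3, =b=> u4
  u3 = 0 | b.(0 + 0) has moves =b=> u5
  u4 = (a.0 + a.0) | (0 + 0) has moves =a=> u5
  u5 = 0 | (0 + 0) has moves ∅
Q's transition system — 6 states:
  v0 = a.((a.0 + a.0) | b.(0 + 0)) + ((0 + 0) | a.0 + (0 | 0 + 0 | 0))\{b} has moves =a=> v1, =a=> v2
  v1 = ((0 + 0) | 0)\{b} has moves ∅
  v2 = (a.0 + a.0) | b.(0 + 0) has moves =a=> v3, =b=> v4
  v3 = 0 | b.(0 + 0) has moves =b=> v5
  v4 = (a.0 + a.0) | (0 + 0) has moves =a=> v5
  v5 = 0 | (0 + 0) has moves ∅
Bisimilarity quotient blocks:
  B0 = {u0, v0}
  B1 = {u2, v2}
  B2 = {u3, v3}
  B3 = {u1, u5, v1, v5}
  B4 = {u4, v4}
u0 ∈ B0, v0 ∈ B0 → same block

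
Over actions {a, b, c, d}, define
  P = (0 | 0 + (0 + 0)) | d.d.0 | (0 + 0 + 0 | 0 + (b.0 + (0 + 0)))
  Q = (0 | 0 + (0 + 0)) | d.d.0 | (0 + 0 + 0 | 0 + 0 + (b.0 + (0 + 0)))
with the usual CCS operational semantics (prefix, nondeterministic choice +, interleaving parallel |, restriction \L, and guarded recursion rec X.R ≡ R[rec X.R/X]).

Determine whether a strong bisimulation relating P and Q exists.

bisimilar

Reachable graph of P (6 states):
  p0 = (0 | 0 + (0 + 0)) | d.d.0 | (0 + 0 + 0 | 0 + (b.0 + (0 + 0))) | ··b··> p1, ··d··> p2
  p1 = (0 | 0 + (0 + 0)) | d.d.0 | 0 | ··d··> p3
  p2 = (0 | 0 + (0 + 0)) | d.0 | (0 + 0 + 0 | 0 + (b.0 + (0 + 0))) | ··b··> p3, ··d··> p4
  p3 = (0 | 0 + (0 + 0)) | d.0 | 0 | ··d··> p5
  p4 = (0 | 0 + (0 + 0)) | 0 | (0 + 0 + 0 | 0 + (b.0 + (0 + 0))) | ··b··> p5
  p5 = (0 | 0 + (0 + 0)) | 0 | 0 | deadlocked
Reachable graph of Q (6 states):
  q0 = (0 | 0 + (0 + 0)) | d.d.0 | (0 + 0 + 0 | 0 + 0 + (b.0 + (0 + 0))) | ··b··> q1, ··d··> q2
  q1 = (0 | 0 + (0 + 0)) | d.d.0 | 0 | ··d··> q3
  q2 = (0 | 0 + (0 + 0)) | d.0 | (0 + 0 + 0 | 0 + 0 + (b.0 + (0 + 0))) | ··b··> q3, ··d··> q4
  q3 = (0 | 0 + (0 + 0)) | d.0 | 0 | ··d··> q5
  q4 = (0 | 0 + (0 + 0)) | 0 | (0 + 0 + 0 | 0 + 0 + (b.0 + (0 + 0))) | ··b··> q5
  q5 = (0 | 0 + (0 + 0)) | 0 | 0 | deadlocked
Partition-refinement fixed point:
  B0 = {p0, q0}
  B1 = {p2, q2}
  B2 = {p4, q4}
  B3 = {p5, q5}
  B4 = {p3, q3}
  B5 = {p1, q1}
p0 ∈ B0, q0 ∈ B0 → same block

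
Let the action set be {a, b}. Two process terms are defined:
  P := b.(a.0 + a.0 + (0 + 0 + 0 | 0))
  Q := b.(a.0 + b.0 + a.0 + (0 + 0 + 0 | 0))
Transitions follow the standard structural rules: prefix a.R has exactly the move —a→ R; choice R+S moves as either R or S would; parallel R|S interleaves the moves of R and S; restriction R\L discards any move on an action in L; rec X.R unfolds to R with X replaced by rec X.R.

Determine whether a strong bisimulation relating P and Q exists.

P's transition system — 3 states:
  s0 = b.(a.0 + a.0 + (0 + 0 + 0 | 0)) → —b→ s1
  s1 = a.0 + a.0 + (0 + 0 + 0 | 0) → —a→ s2
  s2 = 0 → ∅
Q's transition system — 3 states:
  t0 = b.(a.0 + b.0 + a.0 + (0 + 0 + 0 | 0)) → —b→ t1
  t1 = a.0 + b.0 + a.0 + (0 + 0 + 0 | 0) → —a→ t2, —b→ t2
  t2 = 0 → ∅
Coarsest stable partition (strong bisimilarity classes):
  B0 = {s0}
  B1 = {s1}
  B2 = {s2, t2}
  B3 = {t0}
  B4 = {t1}
s0 ∈ B0, t0 ∈ B3 → different blocks

P ≁ Q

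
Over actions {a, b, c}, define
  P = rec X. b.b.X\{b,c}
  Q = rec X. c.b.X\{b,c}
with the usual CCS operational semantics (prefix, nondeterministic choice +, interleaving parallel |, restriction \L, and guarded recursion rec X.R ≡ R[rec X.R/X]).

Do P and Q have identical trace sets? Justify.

LTS(P): 3 reachable states
  u0 = rec X. b.b.X\{b,c} → —b→ u1
  u1 = b.(rec X. b.b.X\{b,c})\{b,c} → —b→ u2
  u2 = (rec X. b.b.X\{b,c})\{b,c} → stopped
LTS(Q): 3 reachable states
  v0 = rec X. c.b.X\{b,c} → —c→ v1
  v1 = b.(rec X. c.b.X\{b,c})\{b,c} → —b→ v2
  v2 = (rec X. c.b.X\{b,c})\{b,c} → stopped
Trace ⟨b⟩ through P, begin at {u0}:
  step 1 (b): {u1}
  ✓ P
Trace ⟨b⟩ through Q, begin at {v0}:
  step 1 (b): ∅ (Q stuck)

trace-distinct — witness ⟨b⟩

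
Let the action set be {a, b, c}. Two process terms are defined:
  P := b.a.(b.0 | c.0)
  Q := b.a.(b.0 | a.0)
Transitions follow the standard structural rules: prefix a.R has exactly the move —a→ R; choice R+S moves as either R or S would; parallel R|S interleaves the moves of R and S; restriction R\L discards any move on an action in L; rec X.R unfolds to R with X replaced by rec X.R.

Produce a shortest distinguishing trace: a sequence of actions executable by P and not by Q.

bac

P's transition system — 6 states:
  u0 = b.a.(b.0 | c.0) ⊢ ··b··> u1
  u1 = a.(b.0 | c.0) ⊢ ··a··> u2
  u2 = b.0 | c.0 ⊢ ··b··> u3, ··c··> u4
  u3 = 0 | c.0 ⊢ ··c··> u5
  u4 = b.0 | 0 ⊢ ··b··> u5
  u5 = 0 | 0 ⊢ stopped
Q's transition system — 6 states:
  v0 = b.a.(b.0 | a.0) ⊢ ··b··> v1
  v1 = a.(b.0 | a.0) ⊢ ··a··> v2
  v2 = b.0 | a.0 ⊢ ··a··> v3, ··b··> v4
  v3 = b.0 | 0 ⊢ ··b··> v5
  v4 = 0 | a.0 ⊢ ··a··> v5
  v5 = 0 | 0 ⊢ stopped
Trace ⟨bac⟩ through P, begin at {u0}:
  step 1 (b): {u1}
  step 2 (a): {u2}
  step 3 (c): {u4}
  — P admits the full trace.
Trace ⟨bac⟩ through Q, begin at {v0}:
  step 1 (b): {v1}
  step 2 (a): {v2}
  step 3 (c): no successor for Q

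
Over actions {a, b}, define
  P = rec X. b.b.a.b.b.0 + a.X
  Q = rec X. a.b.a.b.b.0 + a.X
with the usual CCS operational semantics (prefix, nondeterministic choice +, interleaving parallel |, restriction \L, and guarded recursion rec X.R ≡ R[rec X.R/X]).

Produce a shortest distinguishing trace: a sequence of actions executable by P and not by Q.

b

Reachable graph of P (6 states):
  m0 = rec X. b.b.a.b.b.0 + a.X | --a--▸ m0, --b--▸ m1
  m1 = b.a.b.b.0 | --b--▸ m2
  m2 = a.b.b.0 | --a--▸ m3
  m3 = b.b.0 | --b--▸ m4
  m4 = b.0 | --b--▸ m5
  m5 = 0 | stopped
Reachable graph of Q (6 states):
  n0 = rec X. a.b.a.b.b.0 + a.X | --a--▸ n0, --a--▸ n1
  n1 = b.a.b.b.0 | --b--▸ n2
  n2 = a.b.b.0 | --a--▸ n3
  n3 = b.b.0 | --b--▸ n4
  n4 = b.0 | --b--▸ n5
  n5 = 0 | stopped
Run σ = ⟨b⟩ on P: start {m0}
  [1] b ⇒ {m1}
  ✓ P
Run σ = ⟨b⟩ on Q: start {n0}
  [1] b ⇒ no successor for Q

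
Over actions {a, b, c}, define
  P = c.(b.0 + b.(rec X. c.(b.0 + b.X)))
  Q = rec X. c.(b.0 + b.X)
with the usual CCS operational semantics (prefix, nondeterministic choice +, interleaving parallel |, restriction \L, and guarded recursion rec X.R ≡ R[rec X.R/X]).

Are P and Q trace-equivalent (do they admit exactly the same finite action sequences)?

traces(P) = traces(Q)

LTS(P): 4 reachable states
  u0 = c.(b.0 + b.(rec X. c.(b.0 + b.X))) has moves —c→ u1
  u1 = b.0 + b.(rec X. c.(b.0 + b.X)) has moves —b→ u2, —b→ u3
  u2 = 0 has moves ·
  u3 = rec X. c.(b.0 + b.X) has moves —c→ u1
LTS(Q): 3 reachable states
  v0 = rec X. c.(b.0 + b.X) has moves —c→ v1
  v1 = b.0 + b.(rec X. c.(b.0 + b.X)) has moves —b→ v0, —b→ v2
  v2 = 0 has moves ·
Partition-refinement fixed point:
  B0 = {u0, u3, v0}
  B1 = {u1, v1}
  B2 = {u2, v2}
u0 ∈ B0, v0 ∈ B0 → same block
Bisimilar ⇒ trace-equivalent.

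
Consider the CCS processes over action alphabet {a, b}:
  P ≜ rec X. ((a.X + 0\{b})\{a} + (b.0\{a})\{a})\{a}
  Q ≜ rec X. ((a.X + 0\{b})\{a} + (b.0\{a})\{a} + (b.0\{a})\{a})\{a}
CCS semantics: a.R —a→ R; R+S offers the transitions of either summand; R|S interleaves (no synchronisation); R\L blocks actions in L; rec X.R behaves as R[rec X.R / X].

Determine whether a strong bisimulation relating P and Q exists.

Reachable graph of P (2 states):
  u0 = rec X. ((a.X + 0\{b})\{a} + (b.0\{a})\{a})\{a} :: =b=> u1
  u1 = 0\{a}\{a}\{a} :: (no moves)
Reachable graph of Q (2 states):
  v0 = rec X. ((a.X + 0\{b})\{a} + (b.0\{a})\{a} + (b.0\{a})\{a})\{a} :: =b=> v1
  v1 = 0\{a}\{a}\{a} :: (no moves)
Bisimilarity quotient blocks:
  B0 = {u0, v0}
  B1 = {u1, v1}
u0 ∈ B0, v0 ∈ B0 → same block

YES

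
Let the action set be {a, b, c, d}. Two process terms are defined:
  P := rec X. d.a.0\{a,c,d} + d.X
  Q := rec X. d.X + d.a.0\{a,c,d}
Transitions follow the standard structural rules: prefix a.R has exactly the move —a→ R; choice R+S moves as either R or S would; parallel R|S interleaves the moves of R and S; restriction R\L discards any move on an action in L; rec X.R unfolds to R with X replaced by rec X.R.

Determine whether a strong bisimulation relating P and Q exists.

P ~ Q

Reachable graph of P (3 states):
  u0 = rec X. d.a.0\{a,c,d} + d.X has moves -d-> u0, -d-> u1
  u1 = a.0\{a,c,d} has moves -a-> u2
  u2 = 0\{a,c,d} has moves ∅
Reachable graph of Q (3 states):
  v0 = rec X. d.X + d.a.0\{a,c,d} has moves -d-> v0, -d-> v1
  v1 = a.0\{a,c,d} has moves -a-> v2
  v2 = 0\{a,c,d} has moves ∅
Bisimilarity quotient blocks:
  B0 = {u0, v0}
  B1 = {u1, v1}
  B2 = {u2, v2}
u0 ∈ B0, v0 ∈ B0 → same block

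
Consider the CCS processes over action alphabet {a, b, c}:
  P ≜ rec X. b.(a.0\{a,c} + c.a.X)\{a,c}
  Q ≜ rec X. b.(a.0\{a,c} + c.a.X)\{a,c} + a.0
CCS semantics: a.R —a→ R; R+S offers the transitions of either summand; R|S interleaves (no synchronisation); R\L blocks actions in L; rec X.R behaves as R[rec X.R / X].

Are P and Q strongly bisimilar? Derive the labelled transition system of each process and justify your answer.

P's transition system — 2 states:
  m0 = rec X. b.(a.0\{a,c} + c.a.X)\{a,c} :: —b→ m1
  m1 = (a.0\{a,c} + c.a.(rec X. b.(a.0\{a,c} + c.a.X)\{a,c}))\{a,c} :: stopped
Q's transition system — 3 states:
  n0 = rec X. b.(a.0\{a,c} + c.a.X)\{a,c} + a.0 :: —a→ n1, —b→ n2
  n1 = 0 :: stopped
  n2 = (a.0\{a,c} + c.a.(rec X. b.(a.0\{a,c} + c.a.X)\{a,c} + a.0))\{a,c} :: stopped
Coarsest stable partition (strong bisimilarity classes):
  B0 = {m0}
  B1 = {m1, n1, n2}
  B2 = {n0}
m0 ∈ B0, n0 ∈ B2 → different blocks

not bisimilar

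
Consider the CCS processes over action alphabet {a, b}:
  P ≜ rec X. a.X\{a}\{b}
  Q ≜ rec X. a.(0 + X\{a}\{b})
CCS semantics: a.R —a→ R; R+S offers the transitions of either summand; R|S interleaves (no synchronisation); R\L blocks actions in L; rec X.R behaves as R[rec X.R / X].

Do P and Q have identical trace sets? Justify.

traces(P) = traces(Q)

P's transition system — 2 states:
  s0 = rec X. a.X\{a}\{b} ⊢ ··a··> s1
  s1 = (rec X. a.X\{a}\{b})\{a}\{b} ⊢ ∅
Q's transition system — 2 states:
  t0 = rec X. a.(0 + X\{a}\{b}) ⊢ ··a··> t1
  t1 = 0 + (rec X. a.(0 + X\{a}\{b}))\{a}\{b} ⊢ ∅
Partition-refinement fixed point:
  B0 = {s0, t0}
  B1 = {s1, t1}
s0 ∈ B0, t0 ∈ B0 → same block
Bisimilar ⇒ trace-equivalent.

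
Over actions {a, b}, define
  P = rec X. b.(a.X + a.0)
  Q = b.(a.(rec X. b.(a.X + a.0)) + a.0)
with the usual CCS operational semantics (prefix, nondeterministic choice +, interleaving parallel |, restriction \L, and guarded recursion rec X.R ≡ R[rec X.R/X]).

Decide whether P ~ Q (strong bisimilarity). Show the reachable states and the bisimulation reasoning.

bisimilar

LTS(P): 3 reachable states
  m0 = rec X. b.(a.X + a.0) → ··b··> m1
  m1 = a.(rec X. b.(a.X + a.0)) + a.0 → ··a··> m0, ··a··> m2
  m2 = 0 → (no moves)
LTS(Q): 4 reachable states
  n0 = b.(a.(rec X. b.(a.X + a.0)) + a.0) → ··b··> n1
  n1 = a.(rec X. b.(a.X + a.0)) + a.0 → ··a··> n2, ··a··> n3
  n2 = 0 → (no moves)
  n3 = rec X. b.(a.X + a.0) → ··b··> n1
Bisimilarity quotient blocks:
  B0 = {m0, n0, n3}
  B1 = {m1, n1}
  B2 = {m2, n2}
m0 ∈ B0, n0 ∈ B0 → same block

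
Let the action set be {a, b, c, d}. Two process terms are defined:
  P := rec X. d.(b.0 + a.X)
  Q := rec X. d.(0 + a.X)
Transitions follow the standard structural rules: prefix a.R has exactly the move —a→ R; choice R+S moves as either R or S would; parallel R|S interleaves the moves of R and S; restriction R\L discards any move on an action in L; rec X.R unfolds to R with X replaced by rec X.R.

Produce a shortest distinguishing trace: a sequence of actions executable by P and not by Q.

db

LTS(P): 3 reachable states
  m0 = rec X. d.(b.0 + a.X) ⊢ —d→ m1
  m1 = b.0 + a.(rec X. d.(b.0 + a.X)) ⊢ —a→ m0, —b→ m2
  m2 = 0 ⊢ ∅
LTS(Q): 2 reachable states
  n0 = rec X. d.(0 + a.X) ⊢ —d→ n1
  n1 = 0 + a.(rec X. d.(0 + a.X)) ⊢ —a→ n0
Executing db from P (initial set {m0}):
  after d @ step 1: {m1}
  after b @ step 2: {m2}
  ✓ P
Executing db from Q (initial set {n0}):
  after d @ step 1: {n1}
  after b @ step 2: no successor for Q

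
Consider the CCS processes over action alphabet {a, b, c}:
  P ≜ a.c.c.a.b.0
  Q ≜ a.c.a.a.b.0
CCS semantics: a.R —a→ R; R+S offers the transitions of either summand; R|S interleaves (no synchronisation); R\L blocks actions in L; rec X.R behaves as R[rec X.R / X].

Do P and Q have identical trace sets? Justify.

P's transition system — 6 states:
  u0 = a.c.c.a.b.0 has moves ··a··> u1
  u1 = c.c.a.b.0 has moves ··c··> u2
  u2 = c.a.b.0 has moves ··c··> u3
  u3 = a.b.0 has moves ··a··> u4
  u4 = b.0 has moves ··b··> u5
  u5 = 0 has moves ∅
Q's transition system — 6 states:
  v0 = a.c.a.a.b.0 has moves ··a··> v1
  v1 = c.a.a.b.0 has moves ··c··> v2
  v2 = a.a.b.0 has moves ··a··> v3
  v3 = a.b.0 has moves ··a··> v4
  v4 = b.0 has moves ··b··> v5
  v5 = 0 has moves ∅
Executing acc from P (initial set {u0}):
  step 1 (a): {u1}
  step 2 (c): {u2}
  step 3 (c): {u3}
  P completes σ.
Executing acc from Q (initial set {v0}):
  step 1 (a): {v1}
  step 2 (c): {v2}
  step 3 (c): ∅ (Q stuck)

traces(P) ≠ traces(Q) — witness ⟨acc⟩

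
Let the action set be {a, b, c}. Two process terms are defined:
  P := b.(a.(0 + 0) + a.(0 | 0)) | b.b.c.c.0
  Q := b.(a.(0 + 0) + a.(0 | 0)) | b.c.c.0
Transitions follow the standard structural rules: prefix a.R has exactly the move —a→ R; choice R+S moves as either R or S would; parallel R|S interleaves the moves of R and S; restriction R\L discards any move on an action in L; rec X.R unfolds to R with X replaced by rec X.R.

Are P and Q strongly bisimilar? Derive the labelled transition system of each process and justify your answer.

not bisimilar

Reachable graph of P (20 states):
  s0 = b.(a.(0 + 0) + a.(0 | 0)) | b.b.c.c.0 → --b--▸ s1, --b--▸ s2
  s1 = (a.(0 + 0) + a.(0 | 0)) | b.b.c.c.0 → --a--▸ s3, --a--▸ s4, --b--▸ s5
  s2 = b.(a.(0 + 0) + a.(0 | 0)) | b.c.c.0 → --b--▸ s5, --b--▸ s6
  s3 = (0 + 0) | b.b.c.c.0 → --b--▸ s7
  s4 = 0 | 0 | b.b.c.c.0 → --b--▸ s8
  s5 = (a.(0 + 0) + a.(0 | 0)) | b.c.c.0 → --a--▸ s7, --a--▸ s8, --b--▸ s9
  s6 = b.(a.(0 + 0) + a.(0 | 0)) | c.c.0 → --b--▸ s9, --c--▸ s10
  s7 = (0 + 0) | b.c.c.0 → --b--▸ s11
  s8 = 0 | 0 | b.c.c.0 → --b--▸ s12
  s9 = (a.(0 + 0) + a.(0 | 0)) | c.c.0 → --a--▸ s11, --a--▸ s12, --c--▸ s13
  s10 = b.(a.(0 + 0) + a.(0 | 0)) | c.0 → --b--▸ s13, --c--▸ s14
  s11 = (0 + 0) | c.c.0 → --c--▸ s15
  s12 = 0 | 0 | c.c.0 → --c--▸ s16
  s13 = (a.(0 + 0) + a.(0 | 0)) | c.0 → --a--▸ s15, --a--▸ s16, --c--▸ s17
  s14 = b.(a.(0 + 0) + a.(0 | 0)) | 0 → --b--▸ s17
  s15 = (0 + 0) | c.0 → --c--▸ s18
  s16 = 0 | 0 | c.0 → --c--▸ s19
  s17 = (a.(0 + 0) + a.(0 | 0)) | 0 → --a--▸ s18, --a--▸ s19
  s18 = (0 + 0) | 0 → ∅
  s19 = 0 | 0 | 0 → ∅
Reachable graph of Q (16 states):
  t0 = b.(a.(0 + 0) + a.(0 | 0)) | b.c.c.0 → --b--▸ t1, --b--▸ t2
  t1 = (a.(0 + 0) + a.(0 | 0)) | b.c.c.0 → --a--▸ t3, --a--▸ t4, --b--▸ t5
  t2 = b.(a.(0 + 0) + a.(0 | 0)) | c.c.0 → --b--▸ t5, --c--▸ t6
  t3 = (0 + 0) | b.c.c.0 → --b--▸ t7
  t4 = 0 | 0 | b.c.c.0 → --b--▸ t8
  t5 = (a.(0 + 0) + a.(0 | 0)) | c.c.0 → --a--▸ t7, --a--▸ t8, --c--▸ t9
  t6 = b.(a.(0 + 0) + a.(0 | 0)) | c.0 → --b--▸ t9, --c--▸ t10
  t7 = (0 + 0) | c.c.0 → --c--▸ t11
  t8 = 0 | 0 | c.c.0 → --c--▸ t12
  t9 = (a.(0 + 0) + a.(0 | 0)) | c.0 → --a--▸ t11, --a--▸ t12, --c--▸ t13
  t10 = b.(a.(0 + 0) + a.(0 | 0)) | 0 → --b--▸ t13
  t11 = (0 + 0) | c.0 → --c--▸ t14
  t12 = 0 | 0 | c.0 → --c--▸ t15
  t13 = (a.(0 + 0) + a.(0 | 0)) | 0 → --a--▸ t14, --a--▸ t15
  t14 = (0 + 0) | 0 → ∅
  t15 = 0 | 0 | 0 → ∅
Coarsest stable partition (strong bisimilarity classes):
  B0 = {s0}
  B1 = {s1}
  B2 = {s3, s4}
  B3 = {s7, s8, t3, t4}
  B4 = {s11, s12, t7, t8}
  B5 = {s15, s16, t11, t12}
  B6 = {s18, s19, t14, t15}
  B7 = {s5, t1}
  B8 = {s9, t5}
  B9 = {s13, t9}
  B10 = {s17, t13}
  B11 = {s2, t0}
  B12 = {s6, t2}
  B13 = {s10, t6}
  B14 = {s14, t10}
s0 ∈ B0, t0 ∈ B11 → different blocks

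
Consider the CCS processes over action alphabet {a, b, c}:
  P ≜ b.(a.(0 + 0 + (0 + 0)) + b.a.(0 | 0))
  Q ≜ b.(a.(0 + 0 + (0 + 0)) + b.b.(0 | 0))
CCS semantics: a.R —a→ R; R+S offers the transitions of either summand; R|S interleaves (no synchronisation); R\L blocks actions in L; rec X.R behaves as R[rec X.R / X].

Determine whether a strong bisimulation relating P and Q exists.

P's transition system — 5 states:
  m0 = b.(a.(0 + 0 + (0 + 0)) + b.a.(0 | 0)) → -b-> m1
  m1 = a.(0 + 0 + (0 + 0)) + b.a.(0 | 0) → -a-> m2, -b-> m3
  m2 = 0 + 0 + (0 + 0) → ·
  m3 = a.(0 | 0) → -a-> m4
  m4 = 0 | 0 → ·
Q's transition system — 5 states:
  n0 = b.(a.(0 + 0 + (0 + 0)) + b.b.(0 | 0)) → -b-> n1
  n1 = a.(0 + 0 + (0 + 0)) + b.b.(0 | 0) → -a-> n2, -b-> n3
  n2 = 0 + 0 + (0 + 0) → ·
  n3 = b.(0 | 0) → -b-> n4
  n4 = 0 | 0 → ·
Partition-refinement fixed point:
  B0 = {m0}
  B1 = {m1}
  B2 = {m2, m4, n2, n4}
  B3 = {m3}
  B4 = {n0}
  B5 = {n1}
  B6 = {n3}
m0 ∈ B0, n0 ∈ B4 → different blocks

P ≁ Q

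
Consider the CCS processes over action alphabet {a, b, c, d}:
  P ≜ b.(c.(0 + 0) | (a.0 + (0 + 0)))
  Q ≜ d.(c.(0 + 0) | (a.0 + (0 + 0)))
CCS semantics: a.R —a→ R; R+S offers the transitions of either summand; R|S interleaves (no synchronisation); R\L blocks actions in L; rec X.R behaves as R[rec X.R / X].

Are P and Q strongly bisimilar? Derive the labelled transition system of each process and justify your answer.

P ≁ Q

P's transition system — 5 states:
  m0 = b.(c.(0 + 0) | (a.0 + (0 + 0))) → --b--▸ m1
  m1 = c.(0 + 0) | (a.0 + (0 + 0)) → --a--▸ m2, --c--▸ m3
  m2 = c.(0 + 0) | 0 → --c--▸ m4
  m3 = (0 + 0) | (a.0 + (0 + 0)) → --a--▸ m4
  m4 = (0 + 0) | 0 → stopped
Q's transition system — 5 states:
  n0 = d.(c.(0 + 0) | (a.0 + (0 + 0))) → --d--▸ n1
  n1 = c.(0 + 0) | (a.0 + (0 + 0)) → --a--▸ n2, --c--▸ n3
  n2 = c.(0 + 0) | 0 → --c--▸ n4
  n3 = (0 + 0) | (a.0 + (0 + 0)) → --a--▸ n4
  n4 = (0 + 0) | 0 → stopped
Coarsest stable partition (strong bisimilarity classes):
  B0 = {m0}
  B1 = {m1, n1}
  B2 = {m2, n2}
  B3 = {m4, n4}
  B4 = {m3, n3}
  B5 = {n0}
m0 ∈ B0, n0 ∈ B5 → different blocks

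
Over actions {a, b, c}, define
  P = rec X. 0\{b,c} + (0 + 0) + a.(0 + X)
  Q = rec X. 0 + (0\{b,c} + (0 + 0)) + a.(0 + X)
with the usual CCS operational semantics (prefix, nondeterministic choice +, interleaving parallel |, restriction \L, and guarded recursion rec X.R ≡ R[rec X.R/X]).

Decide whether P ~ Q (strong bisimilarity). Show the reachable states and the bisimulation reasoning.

YES

Reachable graph of P (2 states):
  m0 = rec X. 0\{b,c} + (0 + 0) + a.(0 + X) :: --a--▸ m1
  m1 = 0 + (rec X. 0\{b,c} + (0 + 0) + a.(0 + X)) :: --a--▸ m1
Reachable graph of Q (2 states):
  n0 = rec X. 0 + (0\{b,c} + (0 + 0)) + a.(0 + X) :: --a--▸ n1
  n1 = 0 + (rec X. 0 + (0\{b,c} + (0 + 0)) + a.(0 + X)) :: --a--▸ n1
Partition-refinement fixed point:
  B0 = {m0, m1, n0, n1}
m0 ∈ B0, n0 ∈ B0 → same block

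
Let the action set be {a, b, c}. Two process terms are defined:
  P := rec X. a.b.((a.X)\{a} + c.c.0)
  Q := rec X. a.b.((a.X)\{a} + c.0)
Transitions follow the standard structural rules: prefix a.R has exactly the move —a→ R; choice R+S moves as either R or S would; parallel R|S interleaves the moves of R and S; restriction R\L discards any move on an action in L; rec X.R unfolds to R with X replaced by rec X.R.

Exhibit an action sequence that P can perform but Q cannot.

abcc

P's transition system — 5 states:
  s0 = rec X. a.b.((a.X)\{a} + c.c.0) :: -a-> s1
  s1 = b.((a.(rec X. a.b.((a.X)\{a} + c.c.0)))\{a} + c.c.0) :: -b-> s2
  s2 = (a.(rec X. a.b.((a.X)\{a} + c.c.0)))\{a} + c.c.0 :: -c-> s3
  s3 = c.0 :: -c-> s4
  s4 = 0 :: ∅
Q's transition system — 4 states:
  t0 = rec X. a.b.((a.X)\{a} + c.0) :: -a-> t1
  t1 = b.((a.(rec X. a.b.((a.X)\{a} + c.0)))\{a} + c.0) :: -b-> t2
  t2 = (a.(rec X. a.b.((a.X)\{a} + c.0)))\{a} + c.0 :: -c-> t3
  t3 = 0 :: ∅
Run σ = ⟨abcc⟩ on P: start {s0}
  step 1 (a): {s1}
  step 2 (b): {s2}
  step 3 (c): {s3}
  step 4 (c): {s4}
  ✓ P
Run σ = ⟨abcc⟩ on Q: start {t0}
  step 1 (a): {t1}
  step 2 (b): {t2}
  step 3 (c): {t3}
  step 4 (c): ∅  — Q cannot continue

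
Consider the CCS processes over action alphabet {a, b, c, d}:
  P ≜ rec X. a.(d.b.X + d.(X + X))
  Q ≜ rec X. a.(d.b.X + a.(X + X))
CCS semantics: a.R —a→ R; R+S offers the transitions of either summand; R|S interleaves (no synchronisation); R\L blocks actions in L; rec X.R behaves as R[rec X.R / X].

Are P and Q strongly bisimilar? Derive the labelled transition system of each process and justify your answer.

LTS(P): 4 reachable states
  u0 = rec X. a.(d.b.X + d.(X + X)) has moves ··a··> u1
  u1 = d.b.(rec X. a.(d.b.X + d.(X + X))) + d.((rec X. a.(d.b.X + d.(X + X))) + (rec X. a.(d.b.X + d.(X + X)))) has moves ··d··> u2, ··d··> u3
  u2 = (rec X. a.(d.b.X + d.(X + X))) + (rec X. a.(d.b.X + d.(X + X))) has moves ··a··> u1
  u3 = b.(rec X. a.(d.b.X + d.(X + X))) has moves ··b··> u0
LTS(Q): 4 reachable states
  v0 = rec X. a.(d.b.X + a.(X + X)) has moves ··a··> v1
  v1 = d.b.(rec X. a.(d.b.X + a.(X + X))) + a.((rec X. a.(d.b.X + a.(X + X))) + (rec X. a.(d.b.X + a.(X + X)))) has moves ··a··> v2, ··d··> v3
  v2 = (rec X. a.(d.b.X + a.(X + X))) + (rec X. a.(d.b.X + a.(X + X))) has moves ··a··> v1
  v3 = b.(rec X. a.(d.b.X + a.(X + X))) has moves ··b··> v0
Partition-refinement fixed point:
  B0 = {u0, u2}
  B1 = {u1}
  B2 = {u3}
  B3 = {v0, v2}
  B4 = {v1}
  B5 = {v3}
u0 ∈ B0, v0 ∈ B3 → different blocks

P ≁ Q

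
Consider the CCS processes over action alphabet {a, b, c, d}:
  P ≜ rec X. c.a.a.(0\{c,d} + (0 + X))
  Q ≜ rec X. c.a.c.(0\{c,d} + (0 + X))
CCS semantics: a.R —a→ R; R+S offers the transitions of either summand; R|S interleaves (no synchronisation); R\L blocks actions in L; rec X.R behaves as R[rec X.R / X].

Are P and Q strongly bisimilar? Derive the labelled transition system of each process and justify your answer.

NO

Reachable graph of P (4 states):
  m0 = rec X. c.a.a.(0\{c,d} + (0 + X)) → --c--▸ m1
  m1 = a.a.(0\{c,d} + (0 + (rec X. c.a.a.(0\{c,d} + (0 + X))))) → --a--▸ m2
  m2 = a.(0\{c,d} + (0 + (rec X. c.a.a.(0\{c,d} + (0 + X))))) → --a--▸ m3
  m3 = 0\{c,d} + (0 + (rec X. c.a.a.(0\{c,d} + (0 + X)))) → --c--▸ m1
Reachable graph of Q (4 states):
  n0 = rec X. c.a.c.(0\{c,d} + (0 + X)) → --c--▸ n1
  n1 = a.c.(0\{c,d} + (0 + (rec X. c.a.c.(0\{c,d} + (0 + X))))) → --a--▸ n2
  n2 = c.(0\{c,d} + (0 + (rec X. c.a.c.(0\{c,d} + (0 + X))))) → --c--▸ n3
  n3 = 0\{c,d} + (0 + (rec X. c.a.c.(0\{c,d} + (0 + X)))) → --c--▸ n1
Partition-refinement fixed point:
  B0 = {m0, m3}
  B1 = {m1}
  B2 = {m2}
  B3 = {n0, n3}
  B4 = {n1}
  B5 = {n2}
m0 ∈ B0, n0 ∈ B3 → different blocks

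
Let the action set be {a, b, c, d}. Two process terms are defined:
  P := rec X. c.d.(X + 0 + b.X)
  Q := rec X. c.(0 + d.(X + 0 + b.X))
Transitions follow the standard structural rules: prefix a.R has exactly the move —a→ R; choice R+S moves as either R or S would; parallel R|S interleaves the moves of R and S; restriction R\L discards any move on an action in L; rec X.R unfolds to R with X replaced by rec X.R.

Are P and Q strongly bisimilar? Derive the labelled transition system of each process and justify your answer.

bisimilar

LTS(P): 3 reachable states
  p0 = rec X. c.d.(X + 0 + b.X) has moves =c=> p1
  p1 = d.((rec X. c.d.(X + 0 + b.X)) + 0 + b.(rec X. c.d.(X + 0 + b.X))) has moves =d=> p2
  p2 = (rec X. c.d.(X + 0 + b.X)) + 0 + b.(rec X. c.d.(X + 0 + b.X)) has moves =b=> p0, =c=> p1
LTS(Q): 3 reachable states
  q0 = rec X. c.(0 + d.(X + 0 + b.X)) has moves =c=> q1
  q1 = 0 + d.((rec X. c.(0 + d.(X + 0 + b.X))) + 0 + b.(rec X. c.(0 + d.(X + 0 + b.X)))) has moves =d=> q2
  q2 = (rec X. c.(0 + d.(X + 0 + b.X))) + 0 + b.(rec X. c.(0 + d.(X + 0 + b.X))) has moves =b=> q0, =c=> q1
Partition-refinement fixed point:
  B0 = {p0, q0}
  B1 = {p1, q1}
  B2 = {p2, q2}
p0 ∈ B0, q0 ∈ B0 → same block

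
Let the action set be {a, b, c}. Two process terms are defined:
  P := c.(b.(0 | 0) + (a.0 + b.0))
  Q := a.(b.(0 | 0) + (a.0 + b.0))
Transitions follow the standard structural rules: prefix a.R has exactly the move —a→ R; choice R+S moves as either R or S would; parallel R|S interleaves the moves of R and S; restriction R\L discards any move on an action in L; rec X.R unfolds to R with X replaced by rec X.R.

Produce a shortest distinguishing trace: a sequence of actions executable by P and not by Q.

c

P's transition system — 4 states:
  m0 = c.(b.(0 | 0) + (a.0 + b.0)) :: -c-> m1
  m1 = b.(0 | 0) + (a.0 + b.0) :: -a-> m2, -b-> m2, -b-> m3
  m2 = 0 :: deadlocked
  m3 = 0 | 0 :: deadlocked
Q's transition system — 4 states:
  n0 = a.(b.(0 | 0) + (a.0 + b.0)) :: -a-> n1
  n1 = b.(0 | 0) + (a.0 + b.0) :: -a-> n2, -b-> n2, -b-> n3
  n2 = 0 :: deadlocked
  n3 = 0 | 0 :: deadlocked
Run σ = ⟨c⟩ on P: start {m0}
  step 1 (c): {m1}
  P completes σ.
Run σ = ⟨c⟩ on Q: start {n0}
  step 1 (c): no successor for Q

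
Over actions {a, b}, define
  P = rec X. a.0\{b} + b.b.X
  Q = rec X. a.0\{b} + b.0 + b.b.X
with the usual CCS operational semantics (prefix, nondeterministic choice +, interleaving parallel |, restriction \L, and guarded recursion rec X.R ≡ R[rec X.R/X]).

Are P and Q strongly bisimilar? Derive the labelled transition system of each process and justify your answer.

Reachable graph of P (3 states):
  u0 = rec X. a.0\{b} + b.b.X → —a→ u1, —b→ u2
  u1 = 0\{b} → deadlocked
  u2 = b.(rec X. a.0\{b} + b.b.X) → —b→ u0
Reachable graph of Q (4 states):
  v0 = rec X. a.0\{b} + b.0 + b.b.X → —a→ v1, —b→ v2, —b→ v3
  v1 = 0\{b} → deadlocked
  v2 = 0 → deadlocked
  v3 = b.(rec X. a.0\{b} + b.0 + b.b.X) → —b→ v0
Partition-refinement fixed point:
  B0 = {u0}
  B1 = {u2}
  B2 = {u1, v1, v2}
  B3 = {v0}
  B4 = {v3}
u0 ∈ B0, v0 ∈ B3 → different blocks

not bisimilar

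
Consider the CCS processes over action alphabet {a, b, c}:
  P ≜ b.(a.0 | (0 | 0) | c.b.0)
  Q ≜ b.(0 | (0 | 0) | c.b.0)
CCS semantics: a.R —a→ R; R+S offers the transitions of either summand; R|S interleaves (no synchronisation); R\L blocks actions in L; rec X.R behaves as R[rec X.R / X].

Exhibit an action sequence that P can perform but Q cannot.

LTS(P): 7 reachable states
  u0 = b.(a.0 | (0 | 0) | c.b.0) | =b=> u1
  u1 = a.0 | (0 | 0) | c.b.0 | =a=> u2, =c=> u3
  u2 = 0 | (0 | 0) | c.b.0 | =c=> u4
  u3 = a.0 | (0 | 0) | b.0 | =a=> u4, =b=> u5
  u4 = 0 | (0 | 0) | b.0 | =b=> u6
  u5 = a.0 | (0 | 0) | 0 | =a=> u6
  u6 = 0 | (0 | 0) | 0 | ·
LTS(Q): 4 reachable states
  v0 = b.(0 | (0 | 0) | c.b.0) | =b=> v1
  v1 = 0 | (0 | 0) | c.b.0 | =c=> v2
  v2 = 0 | (0 | 0) | b.0 | =b=> v3
  v3 = 0 | (0 | 0) | 0 | ·
Executing ba from P (initial set {u0}):
  after b @ step 1: {u1}
  after a @ step 2: {u2}
  ✓ P
Executing ba from Q (initial set {v0}):
  after b @ step 1: {v1}
  after a @ step 2: ∅ (Q stuck)

ba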